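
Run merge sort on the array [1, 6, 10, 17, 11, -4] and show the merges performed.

Divide and conquer:
  Merge [6] + [10] -> [6, 10]
  Merge [1] + [6, 10] -> [1, 6, 10]
  Merge [11] + [-4] -> [-4, 11]
  Merge [17] + [-4, 11] -> [-4, 11, 17]
  Merge [1, 6, 10] + [-4, 11, 17] -> [-4, 1, 6, 10, 11, 17]


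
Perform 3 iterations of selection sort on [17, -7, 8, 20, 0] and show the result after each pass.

Pass 1: Select minimum -7 at index 1, swap -> [-7, 17, 8, 20, 0]
Pass 2: Select minimum 0 at index 4, swap -> [-7, 0, 8, 20, 17]
Pass 3: Select minimum 8 at index 2, swap -> [-7, 0, 8, 20, 17]


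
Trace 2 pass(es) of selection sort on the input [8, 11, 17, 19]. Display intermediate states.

Pass 1: Select minimum 8 at index 0, swap -> [8, 11, 17, 19]
Pass 2: Select minimum 11 at index 1, swap -> [8, 11, 17, 19]


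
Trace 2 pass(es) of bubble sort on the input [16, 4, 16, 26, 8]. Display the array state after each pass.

After pass 1: [4, 16, 16, 8, 26] (2 swaps)
After pass 2: [4, 16, 8, 16, 26] (1 swaps)
Total swaps: 3


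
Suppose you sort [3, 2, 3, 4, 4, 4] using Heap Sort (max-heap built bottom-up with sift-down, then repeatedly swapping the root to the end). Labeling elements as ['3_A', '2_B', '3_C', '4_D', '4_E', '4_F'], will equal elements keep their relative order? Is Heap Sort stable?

Trace Heap Sort on the labeled array (the key is the number; the letter only tracks identity):
  Build max-heap: [4_D, 4_E, 4_F, 2_B, 3_A, 3_C]
  Swap root 4_D to index 5, re-heapify first 5 -> [4_E, 3_C, 4_F, 2_B, 3_A, 4_D]
  Swap root 4_E to index 4, re-heapify first 4 -> [4_F, 3_C, 3_A, 2_B, 4_E, 4_D]
  Swap root 4_F to index 3, re-heapify first 3 -> [3_C, 2_B, 3_A, 4_F, 4_E, 4_D]
  Swap root 3_C to index 2, re-heapify first 2 -> [3_A, 2_B, 3_C, 4_F, 4_E, 4_D]
  Swap root 3_A to index 1, re-heapify first 1 -> [2_B, 3_A, 3_C, 4_F, 4_E, 4_D]
Final order: [2_B, 3_A, 3_C, 4_F, 4_E, 4_D]
Equal keys:
  value 3: originally 3_A, 3_C; after sorting 3_A, 3_C -> order preserved
  value 4: originally 4_D, 4_E, 4_F; after sorting 4_F, 4_E, 4_D -> order changed
Equal keys were reordered, so Heap Sort is not stable: heap construction and root-to-end swaps move elements without regard to the original order of equal keys. (One such input is enough; an unstable sort may happen to preserve order on other inputs, but it gives no guarantee.)
Answer: Not stable


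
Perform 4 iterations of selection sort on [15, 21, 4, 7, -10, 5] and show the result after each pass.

Pass 1: Select minimum -10 at index 4, swap -> [-10, 21, 4, 7, 15, 5]
Pass 2: Select minimum 4 at index 2, swap -> [-10, 4, 21, 7, 15, 5]
Pass 3: Select minimum 5 at index 5, swap -> [-10, 4, 5, 7, 15, 21]
Pass 4: Select minimum 7 at index 3, swap -> [-10, 4, 5, 7, 15, 21]


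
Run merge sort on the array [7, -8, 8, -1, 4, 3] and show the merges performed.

Divide and conquer:
  Merge [-8] + [8] -> [-8, 8]
  Merge [7] + [-8, 8] -> [-8, 7, 8]
  Merge [4] + [3] -> [3, 4]
  Merge [-1] + [3, 4] -> [-1, 3, 4]
  Merge [-8, 7, 8] + [-1, 3, 4] -> [-8, -1, 3, 4, 7, 8]


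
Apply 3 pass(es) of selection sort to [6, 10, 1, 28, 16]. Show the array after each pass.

Pass 1: Select minimum 1 at index 2, swap -> [1, 10, 6, 28, 16]
Pass 2: Select minimum 6 at index 2, swap -> [1, 6, 10, 28, 16]
Pass 3: Select minimum 10 at index 2, swap -> [1, 6, 10, 28, 16]


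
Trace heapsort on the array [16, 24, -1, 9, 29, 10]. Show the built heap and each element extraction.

Build heap: [29, 24, 10, 9, 16, -1]
Extract 29: [24, 16, 10, 9, -1, 29]
Extract 24: [16, 9, 10, -1, 24, 29]
Extract 16: [10, 9, -1, 16, 24, 29]
Extract 10: [9, -1, 10, 16, 24, 29]
Extract 9: [-1, 9, 10, 16, 24, 29]


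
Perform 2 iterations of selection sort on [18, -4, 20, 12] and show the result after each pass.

Pass 1: Select minimum -4 at index 1, swap -> [-4, 18, 20, 12]
Pass 2: Select minimum 12 at index 3, swap -> [-4, 12, 20, 18]


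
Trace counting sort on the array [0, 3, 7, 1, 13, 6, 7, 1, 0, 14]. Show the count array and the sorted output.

Count array: [2, 2, 0, 1, 0, 0, 1, 2, 0, 0, 0, 0, 0, 1, 1]
(count[i] = number of elements equal to i)
Cumulative count: [2, 4, 4, 5, 5, 5, 6, 8, 8, 8, 8, 8, 8, 9, 10]
Sorted: [0, 0, 1, 1, 3, 6, 7, 7, 13, 14]


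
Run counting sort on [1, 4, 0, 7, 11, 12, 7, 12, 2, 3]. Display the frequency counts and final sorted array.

Count array: [1, 1, 1, 1, 1, 0, 0, 2, 0, 0, 0, 1, 2]
(count[i] = number of elements equal to i)
Cumulative count: [1, 2, 3, 4, 5, 5, 5, 7, 7, 7, 7, 8, 10]
Sorted: [0, 1, 2, 3, 4, 7, 7, 11, 12, 12]


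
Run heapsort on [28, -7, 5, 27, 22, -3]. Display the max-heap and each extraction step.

Build heap: [28, 27, 5, -7, 22, -3]
Extract 28: [27, 22, 5, -7, -3, 28]
Extract 27: [22, -3, 5, -7, 27, 28]
Extract 22: [5, -3, -7, 22, 27, 28]
Extract 5: [-3, -7, 5, 22, 27, 28]
Extract -3: [-7, -3, 5, 22, 27, 28]


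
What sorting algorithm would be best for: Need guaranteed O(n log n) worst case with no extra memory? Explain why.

Best choice: Heapsort
Reason: Heapsort is O(n log n) worst case and sorts in-place; quicksort can degrade to O(n^2)


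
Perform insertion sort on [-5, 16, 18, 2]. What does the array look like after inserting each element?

First element -5 is already 'sorted'
Insert 16: shifted 0 elements -> [-5, 16, 18, 2]
Insert 18: shifted 0 elements -> [-5, 16, 18, 2]
Insert 2: shifted 2 elements -> [-5, 2, 16, 18]


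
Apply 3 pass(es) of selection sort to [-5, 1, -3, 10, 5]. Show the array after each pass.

Pass 1: Select minimum -5 at index 0, swap -> [-5, 1, -3, 10, 5]
Pass 2: Select minimum -3 at index 2, swap -> [-5, -3, 1, 10, 5]
Pass 3: Select minimum 1 at index 2, swap -> [-5, -3, 1, 10, 5]


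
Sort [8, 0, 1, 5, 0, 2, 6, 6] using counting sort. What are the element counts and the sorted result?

Count array: [2, 1, 1, 0, 0, 1, 2, 0, 1]
(count[i] = number of elements equal to i)
Cumulative count: [2, 3, 4, 4, 4, 5, 7, 7, 8]
Sorted: [0, 0, 1, 2, 5, 6, 6, 8]


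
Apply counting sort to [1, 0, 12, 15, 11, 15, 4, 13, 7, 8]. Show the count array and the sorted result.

Count array: [1, 1, 0, 0, 1, 0, 0, 1, 1, 0, 0, 1, 1, 1, 0, 2]
(count[i] = number of elements equal to i)
Cumulative count: [1, 2, 2, 2, 3, 3, 3, 4, 5, 5, 5, 6, 7, 8, 8, 10]
Sorted: [0, 1, 4, 7, 8, 11, 12, 13, 15, 15]


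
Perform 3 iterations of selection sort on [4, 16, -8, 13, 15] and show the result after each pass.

Pass 1: Select minimum -8 at index 2, swap -> [-8, 16, 4, 13, 15]
Pass 2: Select minimum 4 at index 2, swap -> [-8, 4, 16, 13, 15]
Pass 3: Select minimum 13 at index 3, swap -> [-8, 4, 13, 16, 15]


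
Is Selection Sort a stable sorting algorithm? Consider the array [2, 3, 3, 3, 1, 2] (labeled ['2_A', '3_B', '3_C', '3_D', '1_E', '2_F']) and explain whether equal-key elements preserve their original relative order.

Trace Selection Sort on the labeled array (the key is the number; the letter only tracks identity):
  Pass 1: minimum of unsorted part is 1_E at index 4; swap it with 2_A at index 0 -> [1_E, 3_B, 3_C, 3_D, 2_A, 2_F]
  Pass 2: minimum of unsorted part is 2_A at index 4; swap it with 3_B at index 1 -> [1_E, 2_A, 3_C, 3_D, 3_B, 2_F]
  Pass 3: minimum of unsorted part is 2_F at index 5; swap it with 3_C at index 2 -> [1_E, 2_A, 2_F, 3_D, 3_B, 3_C]
  Pass 4: minimum 3_D is already at index 3; no swap -> [1_E, 2_A, 2_F, 3_D, 3_B, 3_C]
  Pass 5: minimum 3_B is already at index 4; no swap -> [1_E, 2_A, 2_F, 3_D, 3_B, 3_C]
Final order: [1_E, 2_A, 2_F, 3_D, 3_B, 3_C]
Equal keys:
  value 2: originally 2_A, 2_F; after sorting 2_A, 2_F -> order preserved
  value 3: originally 3_B, 3_C, 3_D; after sorting 3_D, 3_B, 3_C -> order changed
Equal keys were reordered, so Selection Sort is not stable: the long-range swap that moves the minimum into place can carry an element past an equal key. (One such input is enough; an unstable sort may happen to preserve order on other inputs, but it gives no guarantee.)
Answer: Not stable


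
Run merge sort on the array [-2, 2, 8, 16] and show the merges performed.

Divide and conquer:
  Merge [-2] + [2] -> [-2, 2]
  Merge [8] + [16] -> [8, 16]
  Merge [-2, 2] + [8, 16] -> [-2, 2, 8, 16]


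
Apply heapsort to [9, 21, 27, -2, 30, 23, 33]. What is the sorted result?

Build heap: [33, 30, 27, -2, 21, 23, 9]
Extract 33: [30, 21, 27, -2, 9, 23, 33]
Extract 30: [27, 21, 23, -2, 9, 30, 33]
Extract 27: [23, 21, 9, -2, 27, 30, 33]
Extract 23: [21, -2, 9, 23, 27, 30, 33]
Extract 21: [9, -2, 21, 23, 27, 30, 33]
Extract 9: [-2, 9, 21, 23, 27, 30, 33]


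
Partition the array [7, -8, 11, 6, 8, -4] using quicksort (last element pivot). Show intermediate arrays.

Partition 1: pivot=-4 at index 1 -> [-8, -4, 11, 6, 8, 7]
Partition 2: pivot=7 at index 3 -> [-8, -4, 6, 7, 8, 11]
Partition 3: pivot=11 at index 5 -> [-8, -4, 6, 7, 8, 11]


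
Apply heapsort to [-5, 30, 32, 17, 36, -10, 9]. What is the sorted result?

Build heap: [36, 30, 32, 17, -5, -10, 9]
Extract 36: [32, 30, 9, 17, -5, -10, 36]
Extract 32: [30, 17, 9, -10, -5, 32, 36]
Extract 30: [17, -5, 9, -10, 30, 32, 36]
Extract 17: [9, -5, -10, 17, 30, 32, 36]
Extract 9: [-5, -10, 9, 17, 30, 32, 36]
Extract -5: [-10, -5, 9, 17, 30, 32, 36]


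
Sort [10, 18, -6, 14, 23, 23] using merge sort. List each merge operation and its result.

Divide and conquer:
  Merge [18] + [-6] -> [-6, 18]
  Merge [10] + [-6, 18] -> [-6, 10, 18]
  Merge [23] + [23] -> [23, 23]
  Merge [14] + [23, 23] -> [14, 23, 23]
  Merge [-6, 10, 18] + [14, 23, 23] -> [-6, 10, 14, 18, 23, 23]


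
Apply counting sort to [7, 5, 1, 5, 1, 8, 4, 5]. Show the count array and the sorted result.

Count array: [0, 2, 0, 0, 1, 3, 0, 1, 1]
(count[i] = number of elements equal to i)
Cumulative count: [0, 2, 2, 2, 3, 6, 6, 7, 8]
Sorted: [1, 1, 4, 5, 5, 5, 7, 8]


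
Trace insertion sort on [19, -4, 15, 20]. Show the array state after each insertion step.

First element 19 is already 'sorted'
Insert -4: shifted 1 elements -> [-4, 19, 15, 20]
Insert 15: shifted 1 elements -> [-4, 15, 19, 20]
Insert 20: shifted 0 elements -> [-4, 15, 19, 20]


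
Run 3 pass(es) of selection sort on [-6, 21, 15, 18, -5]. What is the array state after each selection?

Pass 1: Select minimum -6 at index 0, swap -> [-6, 21, 15, 18, -5]
Pass 2: Select minimum -5 at index 4, swap -> [-6, -5, 15, 18, 21]
Pass 3: Select minimum 15 at index 2, swap -> [-6, -5, 15, 18, 21]


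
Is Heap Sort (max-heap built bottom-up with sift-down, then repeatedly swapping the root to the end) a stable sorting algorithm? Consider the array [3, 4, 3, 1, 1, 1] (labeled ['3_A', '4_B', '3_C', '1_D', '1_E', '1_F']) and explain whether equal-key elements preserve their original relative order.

Trace Heap Sort on the labeled array (the key is the number; the letter only tracks identity):
  Build max-heap: [4_B, 3_A, 3_C, 1_D, 1_E, 1_F]
  Swap root 4_B to index 5, re-heapify first 5 -> [3_A, 1_F, 3_C, 1_D, 1_E, 4_B]
  Swap root 3_A to index 4, re-heapify first 4 -> [3_C, 1_F, 1_E, 1_D, 3_A, 4_B]
  Swap root 3_C to index 3, re-heapify first 3 -> [1_D, 1_F, 1_E, 3_C, 3_A, 4_B]
  Swap root 1_D to index 2, re-heapify first 2 -> [1_E, 1_F, 1_D, 3_C, 3_A, 4_B]
  Swap root 1_E to index 1, re-heapify first 1 -> [1_F, 1_E, 1_D, 3_C, 3_A, 4_B]
Final order: [1_F, 1_E, 1_D, 3_C, 3_A, 4_B]
Equal keys:
  value 1: originally 1_D, 1_E, 1_F; after sorting 1_F, 1_E, 1_D -> order changed
  value 3: originally 3_A, 3_C; after sorting 3_C, 3_A -> order changed
Equal keys were reordered, so Heap Sort is not stable: heap construction and root-to-end swaps move elements without regard to the original order of equal keys. (One such input is enough; an unstable sort may happen to preserve order on other inputs, but it gives no guarantee.)
Answer: Not stable


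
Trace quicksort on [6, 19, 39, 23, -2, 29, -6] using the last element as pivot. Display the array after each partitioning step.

Partition 1: pivot=-6 at index 0 -> [-6, 19, 39, 23, -2, 29, 6]
Partition 2: pivot=6 at index 2 -> [-6, -2, 6, 23, 19, 29, 39]
Partition 3: pivot=39 at index 6 -> [-6, -2, 6, 23, 19, 29, 39]
Partition 4: pivot=29 at index 5 -> [-6, -2, 6, 23, 19, 29, 39]
Partition 5: pivot=19 at index 3 -> [-6, -2, 6, 19, 23, 29, 39]


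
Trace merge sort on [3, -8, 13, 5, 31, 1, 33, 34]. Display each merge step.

Divide and conquer:
  Merge [3] + [-8] -> [-8, 3]
  Merge [13] + [5] -> [5, 13]
  Merge [-8, 3] + [5, 13] -> [-8, 3, 5, 13]
  Merge [31] + [1] -> [1, 31]
  Merge [33] + [34] -> [33, 34]
  Merge [1, 31] + [33, 34] -> [1, 31, 33, 34]
  Merge [-8, 3, 5, 13] + [1, 31, 33, 34] -> [-8, 1, 3, 5, 13, 31, 33, 34]


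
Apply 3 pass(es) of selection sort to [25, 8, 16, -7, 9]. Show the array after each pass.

Pass 1: Select minimum -7 at index 3, swap -> [-7, 8, 16, 25, 9]
Pass 2: Select minimum 8 at index 1, swap -> [-7, 8, 16, 25, 9]
Pass 3: Select minimum 9 at index 4, swap -> [-7, 8, 9, 25, 16]


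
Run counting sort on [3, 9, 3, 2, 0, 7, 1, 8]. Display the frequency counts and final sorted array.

Count array: [1, 1, 1, 2, 0, 0, 0, 1, 1, 1]
(count[i] = number of elements equal to i)
Cumulative count: [1, 2, 3, 5, 5, 5, 5, 6, 7, 8]
Sorted: [0, 1, 2, 3, 3, 7, 8, 9]


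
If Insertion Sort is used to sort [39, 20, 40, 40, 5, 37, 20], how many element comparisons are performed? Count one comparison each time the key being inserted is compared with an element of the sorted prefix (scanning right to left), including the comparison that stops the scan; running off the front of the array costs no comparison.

Insert 20: 39 > 20 (shift), reached front = 1 comparison(s) -> [20, 39, 40, 40, 5, 37, 20]
Insert 40: 39 <= 40 (stop) = 1 comparison(s) -> [20, 39, 40, 40, 5, 37, 20]
Insert 40: 40 <= 40 (stop) = 1 comparison(s) -> [20, 39, 40, 40, 5, 37, 20]
Insert 5: 40 > 5 (shift), 40 > 5 (shift), 39 > 5 (shift), 20 > 5 (shift), reached front = 4 comparison(s) -> [5, 20, 39, 40, 40, 37, 20]
Insert 37: 40 > 37 (shift), 40 > 37 (shift), 39 > 37 (shift), 20 <= 37 (stop) = 4 comparison(s) -> [5, 20, 37, 39, 40, 40, 20]
Insert 20: 40 > 20 (shift), 40 > 20 (shift), 39 > 20 (shift), 37 > 20 (shift), 20 <= 20 (stop) = 5 comparison(s) -> [5, 20, 20, 37, 39, 40, 40]
Total comparisons: 1 + 1 + 1 + 4 + 4 + 5 = 16


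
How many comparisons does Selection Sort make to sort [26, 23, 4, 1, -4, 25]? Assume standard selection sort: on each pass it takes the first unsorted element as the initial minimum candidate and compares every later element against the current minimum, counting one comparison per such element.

Pass 1: scan indices 1..5 for the minimum = 5 comparison(s); min is -4, place at index 0 -> [-4, 23, 4, 1, 26, 25]
Pass 2: scan indices 2..5 for the minimum = 4 comparison(s); min is 1, place at index 1 -> [-4, 1, 4, 23, 26, 25]
Pass 3: scan indices 3..5 for the minimum = 3 comparison(s); min is 4, place at index 2 -> [-4, 1, 4, 23, 26, 25]
Pass 4: scan indices 4..5 for the minimum = 2 comparison(s); min is 23, place at index 3 -> [-4, 1, 4, 23, 26, 25]
Pass 5: scan indices 5..5 for the minimum = 1 comparison(s); min is 25, place at index 4 -> [-4, 1, 4, 23, 25, 26]
Selection sort always scans the whole unsorted suffix, so the count is (n-1) + (n-2) + ... + 1 = n(n-1)/2 = 6*5/2 = 15 regardless of the input order.
Total comparisons: 5 + 4 + 3 + 2 + 1 = 15


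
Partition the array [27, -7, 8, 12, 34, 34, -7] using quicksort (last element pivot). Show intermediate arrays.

Partition 1: pivot=-7 at index 1 -> [-7, -7, 8, 12, 34, 34, 27]
Partition 2: pivot=27 at index 4 -> [-7, -7, 8, 12, 27, 34, 34]
Partition 3: pivot=12 at index 3 -> [-7, -7, 8, 12, 27, 34, 34]
Partition 4: pivot=34 at index 6 -> [-7, -7, 8, 12, 27, 34, 34]


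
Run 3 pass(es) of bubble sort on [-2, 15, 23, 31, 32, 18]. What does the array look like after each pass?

After pass 1: [-2, 15, 23, 31, 18, 32] (1 swaps)
After pass 2: [-2, 15, 23, 18, 31, 32] (1 swaps)
After pass 3: [-2, 15, 18, 23, 31, 32] (1 swaps)
Total swaps: 3


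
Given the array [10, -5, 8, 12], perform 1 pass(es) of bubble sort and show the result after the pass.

After pass 1: [-5, 8, 10, 12] (2 swaps)
Total swaps: 2


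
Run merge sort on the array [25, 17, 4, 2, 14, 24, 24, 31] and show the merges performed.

Divide and conquer:
  Merge [25] + [17] -> [17, 25]
  Merge [4] + [2] -> [2, 4]
  Merge [17, 25] + [2, 4] -> [2, 4, 17, 25]
  Merge [14] + [24] -> [14, 24]
  Merge [24] + [31] -> [24, 31]
  Merge [14, 24] + [24, 31] -> [14, 24, 24, 31]
  Merge [2, 4, 17, 25] + [14, 24, 24, 31] -> [2, 4, 14, 17, 24, 24, 25, 31]


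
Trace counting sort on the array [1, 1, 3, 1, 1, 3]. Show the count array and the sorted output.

Count array: [0, 4, 0, 2]
(count[i] = number of elements equal to i)
Cumulative count: [0, 4, 4, 6]
Sorted: [1, 1, 1, 1, 3, 3]


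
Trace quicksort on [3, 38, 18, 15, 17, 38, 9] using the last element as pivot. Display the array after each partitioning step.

Partition 1: pivot=9 at index 1 -> [3, 9, 18, 15, 17, 38, 38]
Partition 2: pivot=38 at index 6 -> [3, 9, 18, 15, 17, 38, 38]
Partition 3: pivot=38 at index 5 -> [3, 9, 18, 15, 17, 38, 38]
Partition 4: pivot=17 at index 3 -> [3, 9, 15, 17, 18, 38, 38]


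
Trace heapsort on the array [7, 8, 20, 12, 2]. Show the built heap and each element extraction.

Build heap: [20, 12, 7, 8, 2]
Extract 20: [12, 8, 7, 2, 20]
Extract 12: [8, 2, 7, 12, 20]
Extract 8: [7, 2, 8, 12, 20]
Extract 7: [2, 7, 8, 12, 20]


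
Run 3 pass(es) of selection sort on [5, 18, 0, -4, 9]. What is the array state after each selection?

Pass 1: Select minimum -4 at index 3, swap -> [-4, 18, 0, 5, 9]
Pass 2: Select minimum 0 at index 2, swap -> [-4, 0, 18, 5, 9]
Pass 3: Select minimum 5 at index 3, swap -> [-4, 0, 5, 18, 9]


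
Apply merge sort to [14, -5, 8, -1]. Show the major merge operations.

Divide and conquer:
  Merge [14] + [-5] -> [-5, 14]
  Merge [8] + [-1] -> [-1, 8]
  Merge [-5, 14] + [-1, 8] -> [-5, -1, 8, 14]


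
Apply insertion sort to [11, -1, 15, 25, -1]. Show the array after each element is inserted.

First element 11 is already 'sorted'
Insert -1: shifted 1 elements -> [-1, 11, 15, 25, -1]
Insert 15: shifted 0 elements -> [-1, 11, 15, 25, -1]
Insert 25: shifted 0 elements -> [-1, 11, 15, 25, -1]
Insert -1: shifted 3 elements -> [-1, -1, 11, 15, 25]


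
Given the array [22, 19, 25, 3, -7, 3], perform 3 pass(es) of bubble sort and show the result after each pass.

After pass 1: [19, 22, 3, -7, 3, 25] (4 swaps)
After pass 2: [19, 3, -7, 3, 22, 25] (3 swaps)
After pass 3: [3, -7, 3, 19, 22, 25] (3 swaps)
Total swaps: 10


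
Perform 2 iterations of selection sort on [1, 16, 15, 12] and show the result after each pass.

Pass 1: Select minimum 1 at index 0, swap -> [1, 16, 15, 12]
Pass 2: Select minimum 12 at index 3, swap -> [1, 12, 15, 16]


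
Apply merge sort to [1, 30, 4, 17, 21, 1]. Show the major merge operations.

Divide and conquer:
  Merge [30] + [4] -> [4, 30]
  Merge [1] + [4, 30] -> [1, 4, 30]
  Merge [21] + [1] -> [1, 21]
  Merge [17] + [1, 21] -> [1, 17, 21]
  Merge [1, 4, 30] + [1, 17, 21] -> [1, 1, 4, 17, 21, 30]


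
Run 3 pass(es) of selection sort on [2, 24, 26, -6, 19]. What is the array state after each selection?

Pass 1: Select minimum -6 at index 3, swap -> [-6, 24, 26, 2, 19]
Pass 2: Select minimum 2 at index 3, swap -> [-6, 2, 26, 24, 19]
Pass 3: Select minimum 19 at index 4, swap -> [-6, 2, 19, 24, 26]


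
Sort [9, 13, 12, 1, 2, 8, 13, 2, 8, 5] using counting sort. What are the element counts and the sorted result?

Count array: [0, 1, 2, 0, 0, 1, 0, 0, 2, 1, 0, 0, 1, 2]
(count[i] = number of elements equal to i)
Cumulative count: [0, 1, 3, 3, 3, 4, 4, 4, 6, 7, 7, 7, 8, 10]
Sorted: [1, 2, 2, 5, 8, 8, 9, 12, 13, 13]


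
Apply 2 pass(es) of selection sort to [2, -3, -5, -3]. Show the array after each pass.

Pass 1: Select minimum -5 at index 2, swap -> [-5, -3, 2, -3]
Pass 2: Select minimum -3 at index 1, swap -> [-5, -3, 2, -3]


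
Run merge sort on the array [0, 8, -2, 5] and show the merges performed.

Divide and conquer:
  Merge [0] + [8] -> [0, 8]
  Merge [-2] + [5] -> [-2, 5]
  Merge [0, 8] + [-2, 5] -> [-2, 0, 5, 8]


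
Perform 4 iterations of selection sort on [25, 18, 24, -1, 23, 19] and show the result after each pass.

Pass 1: Select minimum -1 at index 3, swap -> [-1, 18, 24, 25, 23, 19]
Pass 2: Select minimum 18 at index 1, swap -> [-1, 18, 24, 25, 23, 19]
Pass 3: Select minimum 19 at index 5, swap -> [-1, 18, 19, 25, 23, 24]
Pass 4: Select minimum 23 at index 4, swap -> [-1, 18, 19, 23, 25, 24]


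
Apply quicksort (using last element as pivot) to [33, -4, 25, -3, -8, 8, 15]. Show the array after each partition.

Partition 1: pivot=15 at index 4 -> [-4, -3, -8, 8, 15, 33, 25]
Partition 2: pivot=8 at index 3 -> [-4, -3, -8, 8, 15, 33, 25]
Partition 3: pivot=-8 at index 0 -> [-8, -3, -4, 8, 15, 33, 25]
Partition 4: pivot=-4 at index 1 -> [-8, -4, -3, 8, 15, 33, 25]
Partition 5: pivot=25 at index 5 -> [-8, -4, -3, 8, 15, 25, 33]


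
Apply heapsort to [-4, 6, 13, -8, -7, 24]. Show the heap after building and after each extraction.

Build heap: [24, 6, 13, -8, -7, -4]
Extract 24: [13, 6, -4, -8, -7, 24]
Extract 13: [6, -7, -4, -8, 13, 24]
Extract 6: [-4, -7, -8, 6, 13, 24]
Extract -4: [-7, -8, -4, 6, 13, 24]
Extract -7: [-8, -7, -4, 6, 13, 24]


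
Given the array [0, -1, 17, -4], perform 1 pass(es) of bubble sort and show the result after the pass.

After pass 1: [-1, 0, -4, 17] (2 swaps)
Total swaps: 2


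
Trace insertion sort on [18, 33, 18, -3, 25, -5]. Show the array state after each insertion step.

First element 18 is already 'sorted'
Insert 33: shifted 0 elements -> [18, 33, 18, -3, 25, -5]
Insert 18: shifted 1 elements -> [18, 18, 33, -3, 25, -5]
Insert -3: shifted 3 elements -> [-3, 18, 18, 33, 25, -5]
Insert 25: shifted 1 elements -> [-3, 18, 18, 25, 33, -5]
Insert -5: shifted 5 elements -> [-5, -3, 18, 18, 25, 33]


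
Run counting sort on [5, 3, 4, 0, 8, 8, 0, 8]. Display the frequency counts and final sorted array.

Count array: [2, 0, 0, 1, 1, 1, 0, 0, 3]
(count[i] = number of elements equal to i)
Cumulative count: [2, 2, 2, 3, 4, 5, 5, 5, 8]
Sorted: [0, 0, 3, 4, 5, 8, 8, 8]


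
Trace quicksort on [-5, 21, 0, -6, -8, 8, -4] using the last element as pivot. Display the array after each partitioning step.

Partition 1: pivot=-4 at index 3 -> [-5, -6, -8, -4, 0, 8, 21]
Partition 2: pivot=-8 at index 0 -> [-8, -6, -5, -4, 0, 8, 21]
Partition 3: pivot=-5 at index 2 -> [-8, -6, -5, -4, 0, 8, 21]
Partition 4: pivot=21 at index 6 -> [-8, -6, -5, -4, 0, 8, 21]
Partition 5: pivot=8 at index 5 -> [-8, -6, -5, -4, 0, 8, 21]


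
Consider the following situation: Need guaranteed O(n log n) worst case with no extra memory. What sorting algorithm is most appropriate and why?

Best choice: Heapsort
Reason: Heapsort is O(n log n) worst case and sorts in-place; quicksort can degrade to O(n^2)


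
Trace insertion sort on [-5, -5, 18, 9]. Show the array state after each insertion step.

First element -5 is already 'sorted'
Insert -5: shifted 0 elements -> [-5, -5, 18, 9]
Insert 18: shifted 0 elements -> [-5, -5, 18, 9]
Insert 9: shifted 1 elements -> [-5, -5, 9, 18]


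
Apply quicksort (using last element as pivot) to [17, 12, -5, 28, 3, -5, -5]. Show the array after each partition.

Partition 1: pivot=-5 at index 2 -> [-5, -5, -5, 28, 3, 12, 17]
Partition 2: pivot=-5 at index 1 -> [-5, -5, -5, 28, 3, 12, 17]
Partition 3: pivot=17 at index 5 -> [-5, -5, -5, 3, 12, 17, 28]
Partition 4: pivot=12 at index 4 -> [-5, -5, -5, 3, 12, 17, 28]


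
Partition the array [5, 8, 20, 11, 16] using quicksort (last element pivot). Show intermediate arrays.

Partition 1: pivot=16 at index 3 -> [5, 8, 11, 16, 20]
Partition 2: pivot=11 at index 2 -> [5, 8, 11, 16, 20]
Partition 3: pivot=8 at index 1 -> [5, 8, 11, 16, 20]


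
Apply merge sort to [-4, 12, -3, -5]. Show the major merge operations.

Divide and conquer:
  Merge [-4] + [12] -> [-4, 12]
  Merge [-3] + [-5] -> [-5, -3]
  Merge [-4, 12] + [-5, -3] -> [-5, -4, -3, 12]


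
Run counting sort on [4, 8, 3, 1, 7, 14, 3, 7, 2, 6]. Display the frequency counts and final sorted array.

Count array: [0, 1, 1, 2, 1, 0, 1, 2, 1, 0, 0, 0, 0, 0, 1]
(count[i] = number of elements equal to i)
Cumulative count: [0, 1, 2, 4, 5, 5, 6, 8, 9, 9, 9, 9, 9, 9, 10]
Sorted: [1, 2, 3, 3, 4, 6, 7, 7, 8, 14]


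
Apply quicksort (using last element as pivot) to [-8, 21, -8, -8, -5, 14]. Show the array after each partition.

Partition 1: pivot=14 at index 4 -> [-8, -8, -8, -5, 14, 21]
Partition 2: pivot=-5 at index 3 -> [-8, -8, -8, -5, 14, 21]
Partition 3: pivot=-8 at index 2 -> [-8, -8, -8, -5, 14, 21]
Partition 4: pivot=-8 at index 1 -> [-8, -8, -8, -5, 14, 21]


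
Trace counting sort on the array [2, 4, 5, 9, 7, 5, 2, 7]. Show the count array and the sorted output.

Count array: [0, 0, 2, 0, 1, 2, 0, 2, 0, 1]
(count[i] = number of elements equal to i)
Cumulative count: [0, 0, 2, 2, 3, 5, 5, 7, 7, 8]
Sorted: [2, 2, 4, 5, 5, 7, 7, 9]


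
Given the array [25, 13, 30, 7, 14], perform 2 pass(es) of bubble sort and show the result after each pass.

After pass 1: [13, 25, 7, 14, 30] (3 swaps)
After pass 2: [13, 7, 14, 25, 30] (2 swaps)
Total swaps: 5


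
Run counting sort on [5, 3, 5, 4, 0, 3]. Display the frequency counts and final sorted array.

Count array: [1, 0, 0, 2, 1, 2]
(count[i] = number of elements equal to i)
Cumulative count: [1, 1, 1, 3, 4, 6]
Sorted: [0, 3, 3, 4, 5, 5]


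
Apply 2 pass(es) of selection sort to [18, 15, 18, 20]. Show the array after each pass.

Pass 1: Select minimum 15 at index 1, swap -> [15, 18, 18, 20]
Pass 2: Select minimum 18 at index 1, swap -> [15, 18, 18, 20]


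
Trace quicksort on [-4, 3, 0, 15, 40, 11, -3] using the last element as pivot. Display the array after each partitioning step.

Partition 1: pivot=-3 at index 1 -> [-4, -3, 0, 15, 40, 11, 3]
Partition 2: pivot=3 at index 3 -> [-4, -3, 0, 3, 40, 11, 15]
Partition 3: pivot=15 at index 5 -> [-4, -3, 0, 3, 11, 15, 40]


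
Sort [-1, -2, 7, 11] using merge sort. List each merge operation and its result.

Divide and conquer:
  Merge [-1] + [-2] -> [-2, -1]
  Merge [7] + [11] -> [7, 11]
  Merge [-2, -1] + [7, 11] -> [-2, -1, 7, 11]


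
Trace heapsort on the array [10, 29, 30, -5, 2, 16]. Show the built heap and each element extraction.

Build heap: [30, 29, 16, -5, 2, 10]
Extract 30: [29, 10, 16, -5, 2, 30]
Extract 29: [16, 10, 2, -5, 29, 30]
Extract 16: [10, -5, 2, 16, 29, 30]
Extract 10: [2, -5, 10, 16, 29, 30]
Extract 2: [-5, 2, 10, 16, 29, 30]


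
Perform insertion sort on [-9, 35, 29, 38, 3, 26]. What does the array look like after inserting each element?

First element -9 is already 'sorted'
Insert 35: shifted 0 elements -> [-9, 35, 29, 38, 3, 26]
Insert 29: shifted 1 elements -> [-9, 29, 35, 38, 3, 26]
Insert 38: shifted 0 elements -> [-9, 29, 35, 38, 3, 26]
Insert 3: shifted 3 elements -> [-9, 3, 29, 35, 38, 26]
Insert 26: shifted 3 elements -> [-9, 3, 26, 29, 35, 38]


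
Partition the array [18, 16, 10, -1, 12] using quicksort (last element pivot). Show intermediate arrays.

Partition 1: pivot=12 at index 2 -> [10, -1, 12, 16, 18]
Partition 2: pivot=-1 at index 0 -> [-1, 10, 12, 16, 18]
Partition 3: pivot=18 at index 4 -> [-1, 10, 12, 16, 18]


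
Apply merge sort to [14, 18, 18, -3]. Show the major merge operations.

Divide and conquer:
  Merge [14] + [18] -> [14, 18]
  Merge [18] + [-3] -> [-3, 18]
  Merge [14, 18] + [-3, 18] -> [-3, 14, 18, 18]


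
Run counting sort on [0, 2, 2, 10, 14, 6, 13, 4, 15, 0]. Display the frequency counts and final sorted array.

Count array: [2, 0, 2, 0, 1, 0, 1, 0, 0, 0, 1, 0, 0, 1, 1, 1]
(count[i] = number of elements equal to i)
Cumulative count: [2, 2, 4, 4, 5, 5, 6, 6, 6, 6, 7, 7, 7, 8, 9, 10]
Sorted: [0, 0, 2, 2, 4, 6, 10, 13, 14, 15]


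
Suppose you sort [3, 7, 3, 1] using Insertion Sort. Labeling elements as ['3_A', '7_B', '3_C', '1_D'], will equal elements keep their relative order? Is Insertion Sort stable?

Trace Insertion Sort on the labeled array (the key is the number; the letter only tracks identity):
  Insert 7_B at index 1: [3_A, 7_B, 3_C, 1_D]
  Insert 3_C at index 1: [3_A, 3_C, 7_B, 1_D]
  Insert 1_D at index 0: [1_D, 3_A, 3_C, 7_B]
Final order: [1_D, 3_A, 3_C, 7_B]
Equal keys:
  value 3: originally 3_A, 3_C; after sorting 3_A, 3_C -> order preserved
All equal keys kept their original relative order. Insertion Sort is stable: elements are shifted only while they are strictly greater than the key, so a key is inserted after any equal elements already placed.
Answer: Stable


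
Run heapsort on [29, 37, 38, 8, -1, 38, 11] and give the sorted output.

Build heap: [38, 37, 38, 8, -1, 29, 11]
Extract 38: [38, 37, 29, 8, -1, 11, 38]
Extract 38: [37, 11, 29, 8, -1, 38, 38]
Extract 37: [29, 11, -1, 8, 37, 38, 38]
Extract 29: [11, 8, -1, 29, 37, 38, 38]
Extract 11: [8, -1, 11, 29, 37, 38, 38]
Extract 8: [-1, 8, 11, 29, 37, 38, 38]


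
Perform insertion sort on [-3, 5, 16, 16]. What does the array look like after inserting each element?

First element -3 is already 'sorted'
Insert 5: shifted 0 elements -> [-3, 5, 16, 16]
Insert 16: shifted 0 elements -> [-3, 5, 16, 16]
Insert 16: shifted 0 elements -> [-3, 5, 16, 16]


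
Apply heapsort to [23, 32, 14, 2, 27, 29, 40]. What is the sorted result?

Build heap: [40, 32, 29, 2, 27, 23, 14]
Extract 40: [32, 27, 29, 2, 14, 23, 40]
Extract 32: [29, 27, 23, 2, 14, 32, 40]
Extract 29: [27, 14, 23, 2, 29, 32, 40]
Extract 27: [23, 14, 2, 27, 29, 32, 40]
Extract 23: [14, 2, 23, 27, 29, 32, 40]
Extract 14: [2, 14, 23, 27, 29, 32, 40]


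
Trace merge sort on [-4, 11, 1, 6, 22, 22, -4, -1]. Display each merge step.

Divide and conquer:
  Merge [-4] + [11] -> [-4, 11]
  Merge [1] + [6] -> [1, 6]
  Merge [-4, 11] + [1, 6] -> [-4, 1, 6, 11]
  Merge [22] + [22] -> [22, 22]
  Merge [-4] + [-1] -> [-4, -1]
  Merge [22, 22] + [-4, -1] -> [-4, -1, 22, 22]
  Merge [-4, 1, 6, 11] + [-4, -1, 22, 22] -> [-4, -4, -1, 1, 6, 11, 22, 22]


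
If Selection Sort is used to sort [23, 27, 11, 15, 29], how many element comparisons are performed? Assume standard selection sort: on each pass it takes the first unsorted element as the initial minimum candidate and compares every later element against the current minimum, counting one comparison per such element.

Pass 1: scan indices 1..4 for the minimum = 4 comparison(s); min is 11, place at index 0 -> [11, 27, 23, 15, 29]
Pass 2: scan indices 2..4 for the minimum = 3 comparison(s); min is 15, place at index 1 -> [11, 15, 23, 27, 29]
Pass 3: scan indices 3..4 for the minimum = 2 comparison(s); min is 23, place at index 2 -> [11, 15, 23, 27, 29]
Pass 4: scan indices 4..4 for the minimum = 1 comparison(s); min is 27, place at index 3 -> [11, 15, 23, 27, 29]
Selection sort always scans the whole unsorted suffix, so the count is (n-1) + (n-2) + ... + 1 = n(n-1)/2 = 5*4/2 = 10 regardless of the input order.
Total comparisons: 4 + 3 + 2 + 1 = 10


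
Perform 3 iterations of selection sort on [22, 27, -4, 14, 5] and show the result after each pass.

Pass 1: Select minimum -4 at index 2, swap -> [-4, 27, 22, 14, 5]
Pass 2: Select minimum 5 at index 4, swap -> [-4, 5, 22, 14, 27]
Pass 3: Select minimum 14 at index 3, swap -> [-4, 5, 14, 22, 27]


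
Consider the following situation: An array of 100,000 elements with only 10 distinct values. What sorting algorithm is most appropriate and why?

Best choice: 3-way quicksort or Counting sort
Reason: 3-way (Dutch national flag) partitioning groups every copy of the pivot together, so with only d=10 distinct keys quicksort finishes in O(n log d) expected time, which is effectively linear; counting sort runs in O(n + k) where k is the size of the key range (not the number of distinct values), so it is linear when the 10 values are integers drawn from a small known range


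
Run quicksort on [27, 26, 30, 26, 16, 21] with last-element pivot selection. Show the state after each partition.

Partition 1: pivot=21 at index 1 -> [16, 21, 30, 26, 27, 26]
Partition 2: pivot=26 at index 3 -> [16, 21, 26, 26, 27, 30]
Partition 3: pivot=30 at index 5 -> [16, 21, 26, 26, 27, 30]


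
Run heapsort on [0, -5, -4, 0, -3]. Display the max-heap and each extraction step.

Build heap: [0, 0, -4, -5, -3]
Extract 0: [0, -3, -4, -5, 0]
Extract 0: [-3, -5, -4, 0, 0]
Extract -3: [-4, -5, -3, 0, 0]
Extract -4: [-5, -4, -3, 0, 0]


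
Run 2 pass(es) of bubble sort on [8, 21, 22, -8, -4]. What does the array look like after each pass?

After pass 1: [8, 21, -8, -4, 22] (2 swaps)
After pass 2: [8, -8, -4, 21, 22] (2 swaps)
Total swaps: 4


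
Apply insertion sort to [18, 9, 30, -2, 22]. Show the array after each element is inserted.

First element 18 is already 'sorted'
Insert 9: shifted 1 elements -> [9, 18, 30, -2, 22]
Insert 30: shifted 0 elements -> [9, 18, 30, -2, 22]
Insert -2: shifted 3 elements -> [-2, 9, 18, 30, 22]
Insert 22: shifted 1 elements -> [-2, 9, 18, 22, 30]


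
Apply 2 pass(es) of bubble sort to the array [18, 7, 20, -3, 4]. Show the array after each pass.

After pass 1: [7, 18, -3, 4, 20] (3 swaps)
After pass 2: [7, -3, 4, 18, 20] (2 swaps)
Total swaps: 5


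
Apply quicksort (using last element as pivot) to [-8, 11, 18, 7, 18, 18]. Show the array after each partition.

Partition 1: pivot=18 at index 5 -> [-8, 11, 18, 7, 18, 18]
Partition 2: pivot=18 at index 4 -> [-8, 11, 18, 7, 18, 18]
Partition 3: pivot=7 at index 1 -> [-8, 7, 18, 11, 18, 18]
Partition 4: pivot=11 at index 2 -> [-8, 7, 11, 18, 18, 18]


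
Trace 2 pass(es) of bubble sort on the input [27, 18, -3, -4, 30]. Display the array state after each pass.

After pass 1: [18, -3, -4, 27, 30] (3 swaps)
After pass 2: [-3, -4, 18, 27, 30] (2 swaps)
Total swaps: 5


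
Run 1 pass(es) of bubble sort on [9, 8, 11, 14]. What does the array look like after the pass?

After pass 1: [8, 9, 11, 14] (1 swaps)
Total swaps: 1


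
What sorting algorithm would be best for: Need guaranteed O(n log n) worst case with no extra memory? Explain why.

Best choice: Heapsort
Reason: Heapsort is O(n log n) worst case and sorts in-place; quicksort can degrade to O(n^2)


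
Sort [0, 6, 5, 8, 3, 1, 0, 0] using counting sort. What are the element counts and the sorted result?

Count array: [3, 1, 0, 1, 0, 1, 1, 0, 1]
(count[i] = number of elements equal to i)
Cumulative count: [3, 4, 4, 5, 5, 6, 7, 7, 8]
Sorted: [0, 0, 0, 1, 3, 5, 6, 8]


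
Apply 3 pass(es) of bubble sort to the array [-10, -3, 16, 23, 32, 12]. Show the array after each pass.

After pass 1: [-10, -3, 16, 23, 12, 32] (1 swaps)
After pass 2: [-10, -3, 16, 12, 23, 32] (1 swaps)
After pass 3: [-10, -3, 12, 16, 23, 32] (1 swaps)
Total swaps: 3


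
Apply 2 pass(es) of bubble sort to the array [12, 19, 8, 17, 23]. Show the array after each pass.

After pass 1: [12, 8, 17, 19, 23] (2 swaps)
After pass 2: [8, 12, 17, 19, 23] (1 swaps)
Total swaps: 3


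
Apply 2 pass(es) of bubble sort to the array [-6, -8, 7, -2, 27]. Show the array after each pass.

After pass 1: [-8, -6, -2, 7, 27] (2 swaps)
After pass 2: [-8, -6, -2, 7, 27] (0 swaps)
Total swaps: 2


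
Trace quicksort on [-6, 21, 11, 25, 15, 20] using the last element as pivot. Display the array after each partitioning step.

Partition 1: pivot=20 at index 3 -> [-6, 11, 15, 20, 21, 25]
Partition 2: pivot=15 at index 2 -> [-6, 11, 15, 20, 21, 25]
Partition 3: pivot=11 at index 1 -> [-6, 11, 15, 20, 21, 25]
Partition 4: pivot=25 at index 5 -> [-6, 11, 15, 20, 21, 25]


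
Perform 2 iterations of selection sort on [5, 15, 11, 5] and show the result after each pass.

Pass 1: Select minimum 5 at index 0, swap -> [5, 15, 11, 5]
Pass 2: Select minimum 5 at index 3, swap -> [5, 5, 11, 15]


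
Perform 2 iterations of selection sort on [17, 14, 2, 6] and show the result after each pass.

Pass 1: Select minimum 2 at index 2, swap -> [2, 14, 17, 6]
Pass 2: Select minimum 6 at index 3, swap -> [2, 6, 17, 14]


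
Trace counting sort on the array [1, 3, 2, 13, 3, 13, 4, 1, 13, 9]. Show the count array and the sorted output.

Count array: [0, 2, 1, 2, 1, 0, 0, 0, 0, 1, 0, 0, 0, 3]
(count[i] = number of elements equal to i)
Cumulative count: [0, 2, 3, 5, 6, 6, 6, 6, 6, 7, 7, 7, 7, 10]
Sorted: [1, 1, 2, 3, 3, 4, 9, 13, 13, 13]


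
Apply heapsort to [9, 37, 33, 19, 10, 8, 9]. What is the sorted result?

Build heap: [37, 19, 33, 9, 10, 8, 9]
Extract 37: [33, 19, 9, 9, 10, 8, 37]
Extract 33: [19, 10, 9, 9, 8, 33, 37]
Extract 19: [10, 9, 9, 8, 19, 33, 37]
Extract 10: [9, 8, 9, 10, 19, 33, 37]
Extract 9: [9, 8, 9, 10, 19, 33, 37]
Extract 9: [8, 9, 9, 10, 19, 33, 37]


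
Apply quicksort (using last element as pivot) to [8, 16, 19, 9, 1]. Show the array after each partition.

Partition 1: pivot=1 at index 0 -> [1, 16, 19, 9, 8]
Partition 2: pivot=8 at index 1 -> [1, 8, 19, 9, 16]
Partition 3: pivot=16 at index 3 -> [1, 8, 9, 16, 19]


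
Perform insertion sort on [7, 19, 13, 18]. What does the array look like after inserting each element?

First element 7 is already 'sorted'
Insert 19: shifted 0 elements -> [7, 19, 13, 18]
Insert 13: shifted 1 elements -> [7, 13, 19, 18]
Insert 18: shifted 1 elements -> [7, 13, 18, 19]


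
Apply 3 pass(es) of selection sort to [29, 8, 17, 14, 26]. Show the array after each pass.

Pass 1: Select minimum 8 at index 1, swap -> [8, 29, 17, 14, 26]
Pass 2: Select minimum 14 at index 3, swap -> [8, 14, 17, 29, 26]
Pass 3: Select minimum 17 at index 2, swap -> [8, 14, 17, 29, 26]


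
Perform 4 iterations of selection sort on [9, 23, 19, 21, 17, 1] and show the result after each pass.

Pass 1: Select minimum 1 at index 5, swap -> [1, 23, 19, 21, 17, 9]
Pass 2: Select minimum 9 at index 5, swap -> [1, 9, 19, 21, 17, 23]
Pass 3: Select minimum 17 at index 4, swap -> [1, 9, 17, 21, 19, 23]
Pass 4: Select minimum 19 at index 4, swap -> [1, 9, 17, 19, 21, 23]


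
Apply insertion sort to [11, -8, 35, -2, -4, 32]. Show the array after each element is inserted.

First element 11 is already 'sorted'
Insert -8: shifted 1 elements -> [-8, 11, 35, -2, -4, 32]
Insert 35: shifted 0 elements -> [-8, 11, 35, -2, -4, 32]
Insert -2: shifted 2 elements -> [-8, -2, 11, 35, -4, 32]
Insert -4: shifted 3 elements -> [-8, -4, -2, 11, 35, 32]
Insert 32: shifted 1 elements -> [-8, -4, -2, 11, 32, 35]


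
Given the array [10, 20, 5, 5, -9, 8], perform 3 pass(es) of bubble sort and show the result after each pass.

After pass 1: [10, 5, 5, -9, 8, 20] (4 swaps)
After pass 2: [5, 5, -9, 8, 10, 20] (4 swaps)
After pass 3: [5, -9, 5, 8, 10, 20] (1 swaps)
Total swaps: 9


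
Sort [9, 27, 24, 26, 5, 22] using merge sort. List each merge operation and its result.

Divide and conquer:
  Merge [27] + [24] -> [24, 27]
  Merge [9] + [24, 27] -> [9, 24, 27]
  Merge [5] + [22] -> [5, 22]
  Merge [26] + [5, 22] -> [5, 22, 26]
  Merge [9, 24, 27] + [5, 22, 26] -> [5, 9, 22, 24, 26, 27]


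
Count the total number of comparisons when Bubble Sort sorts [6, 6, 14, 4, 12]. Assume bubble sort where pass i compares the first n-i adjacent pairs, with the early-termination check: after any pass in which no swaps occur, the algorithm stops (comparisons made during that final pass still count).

Pass 1: compare adjacent pairs (0,1)..(3,4) = 4 comparison(s), 2 swap(s) -> [6, 6, 4, 12, 14]
Pass 2: compare adjacent pairs (0,1)..(2,3) = 3 comparison(s), 1 swap(s) -> [6, 4, 6, 12, 14]
Pass 3: compare adjacent pairs (0,1)..(1,2) = 2 comparison(s), 1 swap(s) -> [4, 6, 6, 12, 14]
Pass 4: compare adjacent pairs (0,1)..(0,1) = 1 comparison(s), 0 swap(s) -> [4, 6, 6, 12, 14]
No swaps in this pass, so bubble sort stops here.
Total comparisons: 4 + 3 + 2 + 1 = 10


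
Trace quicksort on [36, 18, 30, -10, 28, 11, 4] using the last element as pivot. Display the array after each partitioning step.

Partition 1: pivot=4 at index 1 -> [-10, 4, 30, 36, 28, 11, 18]
Partition 2: pivot=18 at index 3 -> [-10, 4, 11, 18, 28, 30, 36]
Partition 3: pivot=36 at index 6 -> [-10, 4, 11, 18, 28, 30, 36]
Partition 4: pivot=30 at index 5 -> [-10, 4, 11, 18, 28, 30, 36]
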